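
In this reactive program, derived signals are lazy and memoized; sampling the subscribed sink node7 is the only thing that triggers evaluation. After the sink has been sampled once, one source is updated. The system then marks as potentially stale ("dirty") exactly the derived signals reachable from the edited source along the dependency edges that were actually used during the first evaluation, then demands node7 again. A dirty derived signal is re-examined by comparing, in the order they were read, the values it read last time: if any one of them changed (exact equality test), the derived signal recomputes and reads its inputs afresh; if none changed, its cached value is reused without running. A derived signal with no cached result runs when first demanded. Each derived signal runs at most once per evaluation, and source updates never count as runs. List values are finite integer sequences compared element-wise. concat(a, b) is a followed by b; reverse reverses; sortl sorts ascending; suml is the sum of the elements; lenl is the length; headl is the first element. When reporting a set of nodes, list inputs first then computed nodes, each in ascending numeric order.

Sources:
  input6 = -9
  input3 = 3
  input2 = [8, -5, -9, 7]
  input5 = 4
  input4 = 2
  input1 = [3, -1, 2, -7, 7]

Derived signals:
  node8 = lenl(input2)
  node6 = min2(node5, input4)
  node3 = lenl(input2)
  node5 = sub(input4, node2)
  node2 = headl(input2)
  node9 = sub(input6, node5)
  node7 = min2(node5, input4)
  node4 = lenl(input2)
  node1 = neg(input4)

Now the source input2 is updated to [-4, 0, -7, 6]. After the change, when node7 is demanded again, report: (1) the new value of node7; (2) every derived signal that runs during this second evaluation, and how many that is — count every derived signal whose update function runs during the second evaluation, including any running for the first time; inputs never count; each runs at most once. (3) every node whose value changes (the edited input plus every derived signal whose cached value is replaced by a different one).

First demand of the output computes:
  node2 = headl([8, -5, -9, 7]) = 8
  node5 = sub(2, 8) = -6
  node7 = min2(-6, 2) = -6

After the edit, cleaning proceeds:
  node2: a read changed (input2 [8, -5, -9, 7]->[-4, 0, -7, 6]) — executes, giving -4.
  node5: a read changed (node2 8->-4) — executes, giving 6.
  node7: a read changed (node5 -6->6) — executes, giving 2.

Demanding node7 again yields 2.
3 derived signals run: node2, node5, node7.
The nodes whose values change: input2, node2, node5, node7.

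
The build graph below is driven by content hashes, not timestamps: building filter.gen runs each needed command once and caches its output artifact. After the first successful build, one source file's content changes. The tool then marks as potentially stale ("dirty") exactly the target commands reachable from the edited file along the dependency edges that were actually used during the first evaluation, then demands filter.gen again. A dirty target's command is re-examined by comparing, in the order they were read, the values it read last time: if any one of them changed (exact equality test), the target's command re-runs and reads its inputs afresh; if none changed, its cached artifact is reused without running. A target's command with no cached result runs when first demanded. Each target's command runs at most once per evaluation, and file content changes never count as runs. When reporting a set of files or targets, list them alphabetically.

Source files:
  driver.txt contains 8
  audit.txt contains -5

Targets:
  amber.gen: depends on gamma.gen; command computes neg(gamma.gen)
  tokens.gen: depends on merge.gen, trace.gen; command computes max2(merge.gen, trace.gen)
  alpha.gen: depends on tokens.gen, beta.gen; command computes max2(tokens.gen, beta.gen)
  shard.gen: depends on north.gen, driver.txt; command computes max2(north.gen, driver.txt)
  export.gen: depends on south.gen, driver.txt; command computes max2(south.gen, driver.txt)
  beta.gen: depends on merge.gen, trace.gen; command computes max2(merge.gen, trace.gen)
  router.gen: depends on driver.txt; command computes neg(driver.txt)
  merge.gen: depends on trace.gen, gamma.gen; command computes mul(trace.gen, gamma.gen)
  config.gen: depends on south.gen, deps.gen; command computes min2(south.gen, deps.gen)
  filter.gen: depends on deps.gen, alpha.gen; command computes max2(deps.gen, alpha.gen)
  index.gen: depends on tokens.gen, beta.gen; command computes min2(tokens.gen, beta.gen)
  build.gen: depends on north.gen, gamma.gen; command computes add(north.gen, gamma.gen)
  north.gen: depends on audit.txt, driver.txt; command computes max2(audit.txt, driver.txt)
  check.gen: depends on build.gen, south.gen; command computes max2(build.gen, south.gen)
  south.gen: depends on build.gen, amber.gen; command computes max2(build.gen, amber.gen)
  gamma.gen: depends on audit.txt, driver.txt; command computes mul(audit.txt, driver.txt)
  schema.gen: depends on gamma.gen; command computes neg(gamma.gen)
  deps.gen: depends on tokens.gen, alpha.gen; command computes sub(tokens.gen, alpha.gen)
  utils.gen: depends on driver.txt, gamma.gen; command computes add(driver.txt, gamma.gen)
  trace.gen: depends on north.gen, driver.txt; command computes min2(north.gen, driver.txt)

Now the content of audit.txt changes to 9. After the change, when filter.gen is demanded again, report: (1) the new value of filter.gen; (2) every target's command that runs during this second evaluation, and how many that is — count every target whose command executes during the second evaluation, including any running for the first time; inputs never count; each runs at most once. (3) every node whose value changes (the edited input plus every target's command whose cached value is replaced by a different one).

Initial pass — values computed on the first demand:
  gamma.gen = mul(-5, 8) = -40
  north.gen = max2(-5, 8) = 8
  trace.gen = min2(8, 8) = 8
  merge.gen = mul(8, -40) = -320
  beta.gen = max2(-320, 8) = 8
  tokens.gen = max2(-320, 8) = 8
  alpha.gen = max2(8, 8) = 8
  deps.gen = sub(8, 8) = 0
  filter.gen = max2(0, 8) = 8

Second demand — change propagation:
  gamma.gen: re-runs because audit.txt -5->9; new result 72.
  north.gen: re-runs because audit.txt -5->9; new result 9.
  trace.gen: re-runs because north.gen 8->9; new result 8 (unchanged).
  merge.gen: re-runs because gamma.gen -40->72; new result 576.
  beta.gen: re-runs because merge.gen -320->576; new result 576.
  tokens.gen: re-runs because merge.gen -320->576; new result 576.
  alpha.gen: re-runs because tokens.gen 8->576; beta.gen 8->576; new result 576.
  deps.gen: re-runs because tokens.gen 8->576; alpha.gen 8->576; new result 0 (unchanged).
  filter.gen: re-runs because alpha.gen 8->576; new result 576.

filter.gen now evaluates to 576.
Run set: alpha.gen, beta.gen, deps.gen, filter.gen, gamma.gen, merge.gen, north.gen, tokens.gen, trace.gen (9 run).
Changed values: alpha.gen, audit.txt, beta.gen, filter.gen, gamma.gen, merge.gen, north.gen, tokens.gen.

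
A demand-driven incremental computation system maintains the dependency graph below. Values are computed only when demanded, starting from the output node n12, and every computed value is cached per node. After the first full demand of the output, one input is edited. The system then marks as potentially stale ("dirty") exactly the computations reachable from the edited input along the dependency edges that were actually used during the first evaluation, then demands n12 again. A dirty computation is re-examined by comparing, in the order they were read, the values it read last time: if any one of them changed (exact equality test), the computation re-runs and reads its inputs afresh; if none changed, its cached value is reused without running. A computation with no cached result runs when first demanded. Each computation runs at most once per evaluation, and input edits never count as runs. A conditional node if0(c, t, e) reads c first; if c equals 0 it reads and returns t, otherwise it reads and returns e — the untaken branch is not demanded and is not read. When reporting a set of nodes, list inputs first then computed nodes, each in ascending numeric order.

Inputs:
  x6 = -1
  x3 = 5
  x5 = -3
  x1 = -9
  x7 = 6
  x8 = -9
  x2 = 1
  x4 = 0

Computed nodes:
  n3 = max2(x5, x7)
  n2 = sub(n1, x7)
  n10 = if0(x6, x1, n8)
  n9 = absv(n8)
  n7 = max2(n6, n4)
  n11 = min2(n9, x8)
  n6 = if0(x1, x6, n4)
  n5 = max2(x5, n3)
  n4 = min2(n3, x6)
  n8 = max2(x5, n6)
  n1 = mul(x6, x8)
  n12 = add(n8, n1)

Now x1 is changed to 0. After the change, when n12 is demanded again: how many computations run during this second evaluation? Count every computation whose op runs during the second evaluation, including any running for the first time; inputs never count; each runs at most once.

Computations that run: n6 — 1 in total.
Key observation: the change is absorbed at n6 — it re-runs but produces the same value, and the output's value is unchanged.

First evaluation (everything demanded from the output):
  n1 = mul(-1, -9) = 9
  n3 = max2(-3, 6) = 6
  n4 = min2(6, -1) = -1
  n6 = if0(x1=-9 -> else branch n4) = -1
  n8 = max2(-3, -1) = -1
  n12 = add(-1, 9) = 8

Propagation after the edit:
  n6: runs — x1 -9->0; result -1 (same value as before).
  n8: checked — values it read are unchanged (x5 unchanged, n6 unchanged); reused cached -1 without running.
  n12: checked — values it read are unchanged (n8 unchanged, n1 unchanged); reused cached 8 without running.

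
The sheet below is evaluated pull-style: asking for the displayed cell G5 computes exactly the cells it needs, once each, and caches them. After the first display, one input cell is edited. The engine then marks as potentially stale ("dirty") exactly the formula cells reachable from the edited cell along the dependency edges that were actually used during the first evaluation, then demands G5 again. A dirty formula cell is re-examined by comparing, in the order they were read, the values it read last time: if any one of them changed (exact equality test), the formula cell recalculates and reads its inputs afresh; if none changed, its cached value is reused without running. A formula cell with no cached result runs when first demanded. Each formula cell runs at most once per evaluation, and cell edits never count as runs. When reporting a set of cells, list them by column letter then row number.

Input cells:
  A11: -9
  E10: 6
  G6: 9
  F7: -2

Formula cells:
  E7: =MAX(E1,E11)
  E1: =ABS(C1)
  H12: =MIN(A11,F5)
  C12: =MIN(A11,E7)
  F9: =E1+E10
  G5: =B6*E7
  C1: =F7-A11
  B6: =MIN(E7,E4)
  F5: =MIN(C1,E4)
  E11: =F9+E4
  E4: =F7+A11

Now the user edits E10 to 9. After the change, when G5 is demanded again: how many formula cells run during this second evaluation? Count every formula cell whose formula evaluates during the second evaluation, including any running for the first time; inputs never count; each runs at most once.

First demand of the output computes:
  C1 = -2 - -9 = 7
  E1 = ABS(7) = 7
  E4 = -2 + -9 = -11
  F9 = 7 + 6 = 13
  E11 = 13 + -11 = 2
  E7 = MAX(7, 2) = 7
  B6 = MIN(7, -11) = -11
  G5 = -11 * 7 = -77

After the edit, cleaning proceeds:
  F9: a read changed (E10 6->9) — executes, giving 16.
  E11: a read changed (F9 13->16) — executes, giving 5.
  E7: a read changed (E11 2->5) — executes, giving 7 — identical to its old value.
  B6: dirty, but its reads are unchanged (E7 unchanged, E4 unchanged); cached -11 stands.
  G5: dirty, but its reads are unchanged (B6 unchanged, E7 unchanged); cached -77 stands.

Note the absorption at E7: it re-runs yet its value is the same, leaving the output's value untouched.

3 formula cells run: E7, E11, F9.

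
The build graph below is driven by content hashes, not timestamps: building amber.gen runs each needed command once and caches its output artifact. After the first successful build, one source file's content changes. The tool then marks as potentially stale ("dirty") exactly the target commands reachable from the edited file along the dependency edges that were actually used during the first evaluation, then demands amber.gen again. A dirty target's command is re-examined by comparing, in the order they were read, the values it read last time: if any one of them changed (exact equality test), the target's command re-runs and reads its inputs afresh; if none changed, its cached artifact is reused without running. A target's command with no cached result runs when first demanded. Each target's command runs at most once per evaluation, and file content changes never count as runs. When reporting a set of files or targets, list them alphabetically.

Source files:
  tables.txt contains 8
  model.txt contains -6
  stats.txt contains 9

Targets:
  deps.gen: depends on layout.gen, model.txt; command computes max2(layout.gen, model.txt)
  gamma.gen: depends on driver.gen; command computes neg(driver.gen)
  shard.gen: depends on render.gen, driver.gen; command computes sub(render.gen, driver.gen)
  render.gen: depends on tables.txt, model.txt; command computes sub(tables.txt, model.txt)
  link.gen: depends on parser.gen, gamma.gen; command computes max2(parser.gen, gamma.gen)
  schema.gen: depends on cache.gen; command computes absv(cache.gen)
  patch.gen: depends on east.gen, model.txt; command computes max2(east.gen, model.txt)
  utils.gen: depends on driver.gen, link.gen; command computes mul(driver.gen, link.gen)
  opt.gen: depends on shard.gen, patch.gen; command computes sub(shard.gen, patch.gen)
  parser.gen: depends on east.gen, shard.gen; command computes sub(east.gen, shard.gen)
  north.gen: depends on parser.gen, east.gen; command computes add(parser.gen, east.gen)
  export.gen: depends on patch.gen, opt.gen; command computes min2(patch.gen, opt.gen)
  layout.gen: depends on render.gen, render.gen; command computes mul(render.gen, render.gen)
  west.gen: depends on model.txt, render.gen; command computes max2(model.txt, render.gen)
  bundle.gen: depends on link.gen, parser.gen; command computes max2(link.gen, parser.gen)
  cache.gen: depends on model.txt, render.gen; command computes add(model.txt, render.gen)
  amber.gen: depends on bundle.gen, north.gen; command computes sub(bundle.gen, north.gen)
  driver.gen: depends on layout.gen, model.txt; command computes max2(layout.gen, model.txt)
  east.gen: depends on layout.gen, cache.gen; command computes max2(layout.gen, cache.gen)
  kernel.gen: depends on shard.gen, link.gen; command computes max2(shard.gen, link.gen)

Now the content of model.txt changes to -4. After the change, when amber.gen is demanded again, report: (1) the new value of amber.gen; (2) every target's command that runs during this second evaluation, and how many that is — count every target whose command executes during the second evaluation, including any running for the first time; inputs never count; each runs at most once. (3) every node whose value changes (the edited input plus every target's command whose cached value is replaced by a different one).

amber.gen now evaluates to -144.
Run set: amber.gen, bundle.gen, cache.gen, driver.gen, east.gen, gamma.gen, layout.gen, link.gen, north.gen, parser.gen, render.gen, shard.gen (12 run).
Changed values: amber.gen, bundle.gen, driver.gen, east.gen, gamma.gen, layout.gen, link.gen, model.txt, north.gen, parser.gen, render.gen, shard.gen.

Initial pass — values computed on the first demand:
  render.gen = sub(8, -6) = 14
  cache.gen = add(-6, 14) = 8
  layout.gen = mul(14, 14) = 196
  driver.gen = max2(196, -6) = 196
  east.gen = max2(196, 8) = 196
  gamma.gen = neg(196) = -196
  shard.gen = sub(14, 196) = -182
  parser.gen = sub(196, -182) = 378
  link.gen = max2(378, -196) = 378
  bundle.gen = max2(378, 378) = 378
  north.gen = add(378, 196) = 574
  amber.gen = sub(378, 574) = -196

Second demand — change propagation:
  render.gen: re-runs because model.txt -6->-4; new result 12.
  cache.gen: re-runs because model.txt -6->-4; render.gen 14->12; new result 8 (unchanged).
  layout.gen: re-runs because render.gen 14->12; render.gen 14->12; new result 144.
  driver.gen: re-runs because layout.gen 196->144; model.txt -6->-4; new result 144.
  east.gen: re-runs because layout.gen 196->144; new result 144.
  gamma.gen: re-runs because driver.gen 196->144; new result -144.
  shard.gen: re-runs because render.gen 14->12; driver.gen 196->144; new result -132.
  parser.gen: re-runs because east.gen 196->144; shard.gen -182->-132; new result 276.
  link.gen: re-runs because parser.gen 378->276; gamma.gen -196->-144; new result 276.
  bundle.gen: re-runs because link.gen 378->276; parser.gen 378->276; new result 276.
  north.gen: re-runs because parser.gen 378->276; east.gen 196->144; new result 420.
  amber.gen: re-runs because bundle.gen 378->276; north.gen 574->420; new result -144.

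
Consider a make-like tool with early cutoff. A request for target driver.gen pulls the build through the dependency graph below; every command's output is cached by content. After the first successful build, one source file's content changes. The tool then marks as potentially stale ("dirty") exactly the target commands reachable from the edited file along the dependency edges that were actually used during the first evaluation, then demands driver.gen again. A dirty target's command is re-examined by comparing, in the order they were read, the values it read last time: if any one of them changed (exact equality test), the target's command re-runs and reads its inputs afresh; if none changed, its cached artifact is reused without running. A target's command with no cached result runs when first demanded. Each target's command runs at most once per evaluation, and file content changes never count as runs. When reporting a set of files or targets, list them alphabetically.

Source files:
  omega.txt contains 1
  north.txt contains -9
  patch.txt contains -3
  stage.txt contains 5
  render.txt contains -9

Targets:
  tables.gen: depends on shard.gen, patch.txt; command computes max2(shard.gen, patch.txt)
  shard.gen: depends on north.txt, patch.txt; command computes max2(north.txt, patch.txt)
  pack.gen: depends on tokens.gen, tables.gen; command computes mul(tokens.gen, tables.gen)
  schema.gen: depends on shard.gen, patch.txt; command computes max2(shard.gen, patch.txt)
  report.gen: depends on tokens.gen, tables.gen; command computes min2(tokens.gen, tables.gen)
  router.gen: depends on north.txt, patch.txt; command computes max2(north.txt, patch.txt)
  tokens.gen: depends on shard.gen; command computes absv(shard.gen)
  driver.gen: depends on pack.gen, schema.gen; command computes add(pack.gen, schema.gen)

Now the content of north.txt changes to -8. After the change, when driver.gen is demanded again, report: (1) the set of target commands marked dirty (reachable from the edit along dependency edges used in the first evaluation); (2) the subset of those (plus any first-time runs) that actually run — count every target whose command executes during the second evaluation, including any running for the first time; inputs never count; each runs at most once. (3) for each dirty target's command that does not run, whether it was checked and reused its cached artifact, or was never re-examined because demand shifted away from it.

The edit dirties: driver.gen, pack.gen, schema.gen, shard.gen, tables.gen, tokens.gen.
1 target commands run: shard.gen.
Cache hits after checking: driver.gen, pack.gen, schema.gen, tables.gen, tokens.gen.
Note the absorption at shard.gen: it re-runs yet its value is the same, leaving the output's value untouched.

First demand of the output computes:
  shard.gen = max2(-9, -3) = -3
  schema.gen = max2(-3, -3) = -3
  tables.gen = max2(-3, -3) = -3
  tokens.gen = absv(-3) = 3
  pack.gen = mul(3, -3) = -9
  driver.gen = add(-9, -3) = -12

After the edit, cleaning proceeds:
  shard.gen: a read changed (north.txt -9->-8) — executes, giving -3 — identical to its old value.
  schema.gen: dirty, but its reads are unchanged (shard.gen unchanged, patch.txt unchanged); cached -3 stands.
  tables.gen: dirty, but its reads are unchanged (shard.gen unchanged, patch.txt unchanged); cached -3 stands.
  tokens.gen: dirty, but its reads are unchanged (shard.gen unchanged); cached 3 stands.
  pack.gen: dirty, but its reads are unchanged (tokens.gen unchanged, tables.gen unchanged); cached -9 stands.
  driver.gen: dirty, but its reads are unchanged (pack.gen unchanged, schema.gen unchanged); cached -12 stands.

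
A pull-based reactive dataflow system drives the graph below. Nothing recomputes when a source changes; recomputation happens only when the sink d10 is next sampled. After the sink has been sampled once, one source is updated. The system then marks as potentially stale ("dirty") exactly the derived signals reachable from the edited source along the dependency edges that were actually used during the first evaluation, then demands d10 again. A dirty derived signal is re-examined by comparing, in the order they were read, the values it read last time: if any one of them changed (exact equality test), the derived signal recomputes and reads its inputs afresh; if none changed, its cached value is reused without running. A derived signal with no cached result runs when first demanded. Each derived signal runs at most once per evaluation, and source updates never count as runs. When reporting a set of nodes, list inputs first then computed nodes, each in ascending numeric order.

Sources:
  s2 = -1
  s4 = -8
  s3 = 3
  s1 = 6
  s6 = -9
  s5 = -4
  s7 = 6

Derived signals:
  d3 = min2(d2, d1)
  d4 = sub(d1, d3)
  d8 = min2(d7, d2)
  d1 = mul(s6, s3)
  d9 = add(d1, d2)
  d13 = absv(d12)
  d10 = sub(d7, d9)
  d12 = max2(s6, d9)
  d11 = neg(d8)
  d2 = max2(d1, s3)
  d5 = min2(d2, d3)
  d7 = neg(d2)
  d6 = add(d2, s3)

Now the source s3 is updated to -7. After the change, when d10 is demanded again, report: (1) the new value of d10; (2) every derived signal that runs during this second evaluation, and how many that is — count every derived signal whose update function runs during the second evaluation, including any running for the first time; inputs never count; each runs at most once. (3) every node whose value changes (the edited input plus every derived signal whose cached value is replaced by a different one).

First evaluation (everything demanded from the output):
  d1 = mul(-9, 3) = -27
  d2 = max2(-27, 3) = 3
  d7 = neg(3) = -3
  d9 = add(-27, 3) = -24
  d10 = sub(-3, -24) = 21

Propagation after the edit:
  d1: runs — s3 3->-7; result 63.
  d2: runs — d1 -27->63; s3 3->-7; result 63.
  d7: runs — d2 3->63; result -63.
  d9: runs — d1 -27->63; d2 3->63; result 126.
  d10: runs — d7 -3->-63; d9 -24->126; result -189.

New value of d10: -189.
Derived signals that run: d1, d2, d7, d9, d10 — 5 in total.
Values that change: s3, d1, d2, d7, d9, d10.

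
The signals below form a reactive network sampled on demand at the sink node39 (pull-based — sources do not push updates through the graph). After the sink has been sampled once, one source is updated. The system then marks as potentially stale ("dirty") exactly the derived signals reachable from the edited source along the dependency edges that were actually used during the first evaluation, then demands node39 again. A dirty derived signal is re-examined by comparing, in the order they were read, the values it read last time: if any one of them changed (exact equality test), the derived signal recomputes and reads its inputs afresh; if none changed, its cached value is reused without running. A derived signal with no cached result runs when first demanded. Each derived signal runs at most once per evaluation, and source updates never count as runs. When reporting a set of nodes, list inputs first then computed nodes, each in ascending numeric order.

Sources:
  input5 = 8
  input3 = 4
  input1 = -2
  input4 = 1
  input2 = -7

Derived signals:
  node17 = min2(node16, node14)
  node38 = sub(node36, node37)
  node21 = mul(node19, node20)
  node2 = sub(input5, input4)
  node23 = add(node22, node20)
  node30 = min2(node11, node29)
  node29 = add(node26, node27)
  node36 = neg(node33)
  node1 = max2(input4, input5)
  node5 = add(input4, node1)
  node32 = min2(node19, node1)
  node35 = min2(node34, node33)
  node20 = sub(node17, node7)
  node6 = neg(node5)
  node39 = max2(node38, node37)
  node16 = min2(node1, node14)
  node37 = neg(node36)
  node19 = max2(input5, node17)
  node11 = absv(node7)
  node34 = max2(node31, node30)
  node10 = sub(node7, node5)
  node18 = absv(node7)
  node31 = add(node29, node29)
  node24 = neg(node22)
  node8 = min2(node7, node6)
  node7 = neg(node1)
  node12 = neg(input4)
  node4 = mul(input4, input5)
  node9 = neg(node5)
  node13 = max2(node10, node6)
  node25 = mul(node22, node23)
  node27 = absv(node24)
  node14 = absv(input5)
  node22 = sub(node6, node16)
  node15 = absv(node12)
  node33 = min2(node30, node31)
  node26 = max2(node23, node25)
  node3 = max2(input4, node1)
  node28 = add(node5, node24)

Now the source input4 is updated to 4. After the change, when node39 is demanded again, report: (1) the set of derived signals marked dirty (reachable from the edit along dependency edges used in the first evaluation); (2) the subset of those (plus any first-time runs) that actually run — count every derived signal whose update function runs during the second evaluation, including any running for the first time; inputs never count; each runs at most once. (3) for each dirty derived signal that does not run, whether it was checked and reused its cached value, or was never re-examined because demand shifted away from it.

Initial pass — values computed on the first demand:
  node1 = max2(1, 8) = 8
  node5 = add(1, 8) = 9
  node6 = neg(9) = -9
  node7 = neg(8) = -8
  node11 = absv(-8) = 8
  node14 = absv(8) = 8
  node16 = min2(8, 8) = 8
  node17 = min2(8, 8) = 8
  node20 = sub(8, -8) = 16
  node22 = sub(-9, 8) = -17
  node23 = add(-17, 16) = -1
  node24 = neg(-17) = 17
  node25 = mul(-17, -1) = 17
  node26 = max2(-1, 17) = 17
  node27 = absv(17) = 17
  node29 = add(17, 17) = 34
  node30 = min2(8, 34) = 8
  node31 = add(34, 34) = 68
  node33 = min2(8, 68) = 8
  node36 = neg(8) = -8
  node37 = neg(-8) = 8
  node38 = sub(-8, 8) = -16
  node39 = max2(-16, 8) = 8

Second demand — change propagation:
  node1: re-runs because input4 1->4; new result 8 (unchanged).
  node5: re-runs because input4 1->4; new result 12.
  node6: re-runs because node5 9->12; new result -12.
  node7: re-examined; everything it read last time is the same (node1 unchanged) — cache -8 kept, no run.
  node11: re-examined; everything it read last time is the same (node7 unchanged) — cache 8 kept, no run.
  node16: re-examined; everything it read last time is the same (node1 unchanged, node14 unchanged) — cache 8 kept, no run.
  node17: re-examined; everything it read last time is the same (node16 unchanged, node14 unchanged) — cache 8 kept, no run.
  node20: re-examined; everything it read last time is the same (node17 unchanged, node7 unchanged) — cache 16 kept, no run.
  node22: re-runs because node6 -9->-12; new result -20.
  node23: re-runs because node22 -17->-20; new result -4.
  node24: re-runs because node22 -17->-20; new result 20.
  node25: re-runs because node22 -17->-20; node23 -1->-4; new result 80.
  node26: re-runs because node23 -1->-4; node25 17->80; new result 80.
  node27: re-runs because node24 17->20; new result 20.
  node29: re-runs because node26 17->80; node27 17->20; new result 100.
  node30: re-runs because node29 34->100; new result 8 (unchanged).
  node31: re-runs because node29 34->100; node29 34->100; new result 200.
  node33: re-runs because node31 68->200; new result 8 (unchanged).
  node36: re-examined; everything it read last time is the same (node33 unchanged) — cache -8 kept, no run.
  node37: re-examined; everything it read last time is the same (node36 unchanged) — cache 8 kept, no run.
  node38: re-examined; everything it read last time is the same (node36 unchanged, node37 unchanged) — cache -16 kept, no run.
  node39: re-examined; everything it read last time is the same (node38 unchanged, node37 unchanged) — cache 8 kept, no run.

The important point: at node7 every value read last time is unchanged, so the dirty flag clears without a run.

Dirty set: node1, node5, node6, node7, node11, node16, node17, node20, node22, node23, node24, node25, node26, node27, node29, node30, node31, node33, node36, node37, node38, node39.
Run set: node1, node5, node6, node22, node23, node24, node25, node26, node27, node29, node30, node31, node33 (13 run).
Re-examined without running (cache reused): node7, node11, node16, node17, node20, node36, node37, node38, node39.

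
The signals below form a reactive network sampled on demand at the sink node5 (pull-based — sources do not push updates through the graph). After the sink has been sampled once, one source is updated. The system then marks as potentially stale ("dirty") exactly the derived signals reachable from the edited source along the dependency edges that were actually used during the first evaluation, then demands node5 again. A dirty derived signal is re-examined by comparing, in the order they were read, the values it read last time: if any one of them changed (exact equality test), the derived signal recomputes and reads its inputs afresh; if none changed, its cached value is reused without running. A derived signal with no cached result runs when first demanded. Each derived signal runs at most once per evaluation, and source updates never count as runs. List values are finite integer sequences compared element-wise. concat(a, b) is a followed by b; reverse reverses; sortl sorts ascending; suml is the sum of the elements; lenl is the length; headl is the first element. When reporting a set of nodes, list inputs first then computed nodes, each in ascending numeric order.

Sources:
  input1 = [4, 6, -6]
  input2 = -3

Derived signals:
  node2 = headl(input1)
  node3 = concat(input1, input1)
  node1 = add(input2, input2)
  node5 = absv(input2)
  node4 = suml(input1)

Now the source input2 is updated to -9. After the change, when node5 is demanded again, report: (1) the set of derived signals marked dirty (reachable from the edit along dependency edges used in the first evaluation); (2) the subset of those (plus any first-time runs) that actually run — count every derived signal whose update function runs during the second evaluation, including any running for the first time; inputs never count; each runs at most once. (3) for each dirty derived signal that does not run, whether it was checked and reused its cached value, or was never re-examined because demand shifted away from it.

Initial pass — values computed on the first demand:
  node5 = absv(-3) = 3

Second demand — change propagation:
  node5: re-runs because input2 -3->-9; new result 9.

Dirty set: node5.
Run set: node5 (1 run).
All dirty derived signals ended up running.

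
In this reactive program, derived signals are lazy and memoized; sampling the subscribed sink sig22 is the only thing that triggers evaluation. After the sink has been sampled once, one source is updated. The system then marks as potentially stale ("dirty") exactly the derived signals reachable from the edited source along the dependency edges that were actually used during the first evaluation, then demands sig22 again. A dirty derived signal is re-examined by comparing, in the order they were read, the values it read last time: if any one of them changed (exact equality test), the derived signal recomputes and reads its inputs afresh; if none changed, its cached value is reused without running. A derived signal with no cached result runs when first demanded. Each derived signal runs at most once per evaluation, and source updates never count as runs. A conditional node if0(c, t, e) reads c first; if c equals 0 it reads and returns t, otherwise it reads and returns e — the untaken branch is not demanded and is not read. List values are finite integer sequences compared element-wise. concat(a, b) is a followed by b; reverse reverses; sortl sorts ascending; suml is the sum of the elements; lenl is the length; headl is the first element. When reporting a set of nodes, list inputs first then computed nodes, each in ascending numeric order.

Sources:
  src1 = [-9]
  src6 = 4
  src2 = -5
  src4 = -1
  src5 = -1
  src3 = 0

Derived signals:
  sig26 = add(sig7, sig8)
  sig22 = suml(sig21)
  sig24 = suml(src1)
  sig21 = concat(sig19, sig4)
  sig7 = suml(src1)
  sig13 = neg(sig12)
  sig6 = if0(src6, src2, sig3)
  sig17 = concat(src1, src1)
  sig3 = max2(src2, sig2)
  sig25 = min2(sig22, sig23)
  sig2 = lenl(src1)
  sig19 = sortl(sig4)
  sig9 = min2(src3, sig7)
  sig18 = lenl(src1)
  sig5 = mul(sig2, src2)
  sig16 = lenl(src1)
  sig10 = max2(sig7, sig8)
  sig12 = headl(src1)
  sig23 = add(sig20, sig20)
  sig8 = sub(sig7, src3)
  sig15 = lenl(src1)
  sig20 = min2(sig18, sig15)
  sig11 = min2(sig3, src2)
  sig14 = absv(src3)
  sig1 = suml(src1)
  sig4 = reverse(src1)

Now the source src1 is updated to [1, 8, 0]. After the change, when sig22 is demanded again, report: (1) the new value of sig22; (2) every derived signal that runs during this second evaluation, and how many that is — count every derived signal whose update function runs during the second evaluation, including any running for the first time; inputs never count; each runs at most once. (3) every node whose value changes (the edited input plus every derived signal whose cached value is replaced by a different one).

Demanding sig22 again yields 18.
4 derived signals run: sig4, sig19, sig21, sig22.
The nodes whose values change: src1, sig4, sig19, sig21, sig22.

First demand of the output computes:
  sig4 = reverse([-9]) = [-9]
  sig19 = sortl([-9]) = [-9]
  sig21 = concat([-9], [-9]) = [-9, -9]
  sig22 = suml([-9, -9]) = -18

After the edit, cleaning proceeds:
  sig4: a read changed (src1 [-9]->[1, 8, 0]) — executes, giving [0, 8, 1].
  sig19: a read changed (sig4 [-9]->[0, 8, 1]) — executes, giving [0, 1, 8].
  sig21: a read changed (sig19 [-9]->[0, 1, 8]; sig4 [-9]->[0, 8, 1]) — executes, giving [0, 1, 8, 0, 8, 1].
  sig22: a read changed (sig21 [-9, -9]->[0, 1, 8, 0, 8, 1]) — executes, giving 18.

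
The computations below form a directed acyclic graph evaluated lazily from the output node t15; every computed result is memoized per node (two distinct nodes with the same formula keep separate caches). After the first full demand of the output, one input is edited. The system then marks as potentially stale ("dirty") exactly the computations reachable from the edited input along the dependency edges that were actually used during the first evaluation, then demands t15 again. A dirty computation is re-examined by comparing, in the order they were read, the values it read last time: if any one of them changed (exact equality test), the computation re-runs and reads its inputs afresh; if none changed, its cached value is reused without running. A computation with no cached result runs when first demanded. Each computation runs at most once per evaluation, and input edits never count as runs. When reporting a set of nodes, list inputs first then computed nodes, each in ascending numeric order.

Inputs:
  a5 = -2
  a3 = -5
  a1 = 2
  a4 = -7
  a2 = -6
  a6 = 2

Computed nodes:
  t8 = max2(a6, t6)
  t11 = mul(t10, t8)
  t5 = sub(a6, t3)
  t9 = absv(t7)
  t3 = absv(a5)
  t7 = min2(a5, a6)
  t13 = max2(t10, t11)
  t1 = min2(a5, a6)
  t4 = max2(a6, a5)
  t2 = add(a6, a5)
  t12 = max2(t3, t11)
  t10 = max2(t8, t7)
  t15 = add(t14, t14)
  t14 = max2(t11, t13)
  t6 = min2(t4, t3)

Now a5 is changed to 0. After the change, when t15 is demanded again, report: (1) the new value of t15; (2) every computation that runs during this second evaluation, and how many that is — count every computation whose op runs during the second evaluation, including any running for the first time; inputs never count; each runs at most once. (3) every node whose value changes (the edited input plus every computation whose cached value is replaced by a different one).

First demand of the output computes:
  t3 = absv(-2) = 2
  t4 = max2(2, -2) = 2
  t6 = min2(2, 2) = 2
  t7 = min2(-2, 2) = -2
  t8 = max2(2, 2) = 2
  t10 = max2(2, -2) = 2
  t11 = mul(2, 2) = 4
  t13 = max2(2, 4) = 4
  t14 = max2(4, 4) = 4
  t15 = add(4, 4) = 8

After the edit, cleaning proceeds:
  t3: a read changed (a5 -2->0) — executes, giving 0.
  t4: a read changed (a5 -2->0) — executes, giving 2 — identical to its old value.
  t6: a read changed (t3 2->0) — executes, giving 0.
  t7: a read changed (a5 -2->0) — executes, giving 0.
  t8: a read changed (t6 2->0) — executes, giving 2 — identical to its old value.
  t10: a read changed (t7 -2->0) — executes, giving 2 — identical to its old value.
  t11: dirty, but its reads are unchanged (t10 unchanged, t8 unchanged); cached 4 stands.
  t13: dirty, but its reads are unchanged (t10 unchanged, t11 unchanged); cached 4 stands.
  t14: dirty, but its reads are unchanged (t11 unchanged, t13 unchanged); cached 4 stands.
  t15: dirty, but its reads are unchanged (t14 unchanged, t14 unchanged); cached 8 stands.

Note where the cutoff bites: t11 is checked, finds nothing changed, and keeps its cache.

Demanding t15 again yields 8.
6 computations run: t3, t4, t6, t7, t8, t10.
The nodes whose values change: a5, t3, t6, t7.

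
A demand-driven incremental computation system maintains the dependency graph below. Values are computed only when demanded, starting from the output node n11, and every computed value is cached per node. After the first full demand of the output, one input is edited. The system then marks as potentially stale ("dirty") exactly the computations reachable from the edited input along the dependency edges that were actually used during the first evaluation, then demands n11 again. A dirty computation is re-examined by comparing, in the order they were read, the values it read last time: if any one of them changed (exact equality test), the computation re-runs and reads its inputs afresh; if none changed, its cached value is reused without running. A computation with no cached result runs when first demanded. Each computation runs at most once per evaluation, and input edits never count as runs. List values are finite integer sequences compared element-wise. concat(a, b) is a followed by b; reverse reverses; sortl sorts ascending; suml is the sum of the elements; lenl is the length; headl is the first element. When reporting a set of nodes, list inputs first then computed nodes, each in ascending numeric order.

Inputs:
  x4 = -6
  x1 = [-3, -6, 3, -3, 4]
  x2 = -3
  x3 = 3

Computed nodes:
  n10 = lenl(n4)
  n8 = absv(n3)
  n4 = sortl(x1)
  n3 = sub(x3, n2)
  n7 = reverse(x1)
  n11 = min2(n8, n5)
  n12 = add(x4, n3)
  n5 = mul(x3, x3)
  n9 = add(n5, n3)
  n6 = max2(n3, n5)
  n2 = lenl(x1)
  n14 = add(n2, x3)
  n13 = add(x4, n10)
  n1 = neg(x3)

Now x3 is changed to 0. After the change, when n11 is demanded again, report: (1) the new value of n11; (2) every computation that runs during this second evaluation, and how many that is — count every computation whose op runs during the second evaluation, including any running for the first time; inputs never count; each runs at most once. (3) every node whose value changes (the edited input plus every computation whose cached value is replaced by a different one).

First evaluation (everything demanded from the output):
  n2 = lenl([-3, -6, 3, -3, 4]) = 5
  n3 = sub(3, 5) = -2
  n5 = mul(3, 3) = 9
  n8 = absv(-2) = 2
  n11 = min2(2, 9) = 2

Propagation after the edit:
  n3: runs — x3 3->0; result -5.
  n5: runs — x3 3->0; x3 3->0; result 0.
  n8: runs — n3 -2->-5; result 5.
  n11: runs — n8 2->5; n5 9->0; result 0.

New value of n11: 0.
Computations that run: n3, n5, n8, n11 — 4 in total.
Values that change: x3, n3, n5, n8, n11.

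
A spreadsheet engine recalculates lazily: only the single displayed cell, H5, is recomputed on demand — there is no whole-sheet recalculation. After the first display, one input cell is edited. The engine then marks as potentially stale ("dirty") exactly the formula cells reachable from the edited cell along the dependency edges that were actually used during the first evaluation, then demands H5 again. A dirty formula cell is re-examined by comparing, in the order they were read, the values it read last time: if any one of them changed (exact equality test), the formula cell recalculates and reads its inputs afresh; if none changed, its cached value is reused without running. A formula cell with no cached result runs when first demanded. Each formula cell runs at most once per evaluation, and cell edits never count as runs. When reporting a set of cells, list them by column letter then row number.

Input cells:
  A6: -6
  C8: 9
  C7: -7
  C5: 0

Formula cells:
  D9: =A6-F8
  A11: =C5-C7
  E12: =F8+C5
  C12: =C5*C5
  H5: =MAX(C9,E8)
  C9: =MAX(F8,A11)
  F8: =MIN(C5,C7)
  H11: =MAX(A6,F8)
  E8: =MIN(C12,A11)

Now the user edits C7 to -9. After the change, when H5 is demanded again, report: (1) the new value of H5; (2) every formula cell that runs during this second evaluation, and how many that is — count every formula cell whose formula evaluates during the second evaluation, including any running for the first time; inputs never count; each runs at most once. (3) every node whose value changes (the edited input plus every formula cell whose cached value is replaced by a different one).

New value of H5: 9.
Formula cells that run: A11, C9, E8, F8, H5 — 5 in total.
Values that change: A11, C7, C9, F8, H5.

First evaluation (everything demanded from the output):
  A11 = 0 - -7 = 7
  C12 = 0 * 0 = 0
  E8 = MIN(0, 7) = 0
  F8 = MIN(0, -7) = -7
  C9 = MAX(-7, 7) = 7
  H5 = MAX(7, 0) = 7

Propagation after the edit:
  A11: runs — C7 -7->-9; result 9.
  E8: runs — A11 7->9; result 0 (same value as before).
  F8: runs — C7 -7->-9; result -9.
  C9: runs — F8 -7->-9; A11 7->9; result 9.
  H5: runs — C9 7->9; result 9.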